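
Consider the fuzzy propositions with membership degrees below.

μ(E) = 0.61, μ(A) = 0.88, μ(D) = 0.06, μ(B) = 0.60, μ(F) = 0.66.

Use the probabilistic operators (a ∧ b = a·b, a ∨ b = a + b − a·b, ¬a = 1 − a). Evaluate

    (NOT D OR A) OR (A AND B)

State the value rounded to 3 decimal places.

0.997

NOT D = 1 − 0.0600 = 0.9400
NOT D OR A = a + b − a·b on (0.9400, 0.8800) = 0.9928
A AND B = a·b on (0.8800, 0.6000) = 0.5280
(NOT D OR A) OR (A AND B) = a + b − a·b on (0.9928, 0.5280) = 0.9966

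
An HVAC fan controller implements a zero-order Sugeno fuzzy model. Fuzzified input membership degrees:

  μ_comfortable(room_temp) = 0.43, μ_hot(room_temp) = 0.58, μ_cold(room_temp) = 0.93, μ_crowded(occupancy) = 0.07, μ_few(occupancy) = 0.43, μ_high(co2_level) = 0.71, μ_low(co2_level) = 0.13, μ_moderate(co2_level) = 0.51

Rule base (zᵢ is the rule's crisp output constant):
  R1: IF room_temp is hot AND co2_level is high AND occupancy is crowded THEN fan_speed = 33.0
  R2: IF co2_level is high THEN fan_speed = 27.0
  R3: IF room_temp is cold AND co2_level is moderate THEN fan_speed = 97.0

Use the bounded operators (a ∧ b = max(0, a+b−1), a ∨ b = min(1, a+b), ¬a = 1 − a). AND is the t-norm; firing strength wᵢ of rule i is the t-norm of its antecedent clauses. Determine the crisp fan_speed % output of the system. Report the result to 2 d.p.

R1 (z=33.0): hot=0.58, high=0.71, crowded=0.07; AND[max(0, a+b−1)] → w = 0.00
R2 (z=27.0): high=0.71 → w = 0.71
R3 (z=97.0): cold=0.93, moderate=0.51; AND[max(0, a+b−1)] → w = 0.44
Weighted average = (0.00·33.0 + 0.71·27.0 + 0.44·97.0) / (0.00 + 0.71 + 0.44)
  = 61.8500 / 1.1500 = 53.78

53.78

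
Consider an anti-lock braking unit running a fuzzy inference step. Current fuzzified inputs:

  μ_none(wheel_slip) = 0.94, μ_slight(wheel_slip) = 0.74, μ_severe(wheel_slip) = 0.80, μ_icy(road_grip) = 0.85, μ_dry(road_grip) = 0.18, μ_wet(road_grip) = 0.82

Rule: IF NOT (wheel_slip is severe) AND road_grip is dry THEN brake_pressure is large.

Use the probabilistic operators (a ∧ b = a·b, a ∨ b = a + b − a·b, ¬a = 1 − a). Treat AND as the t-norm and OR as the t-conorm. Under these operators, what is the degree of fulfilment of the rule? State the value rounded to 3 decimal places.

0.036

firing strength: ¬severe=1−0.80=0.20, dry=0.18; AND[a·b] → w = 0.0360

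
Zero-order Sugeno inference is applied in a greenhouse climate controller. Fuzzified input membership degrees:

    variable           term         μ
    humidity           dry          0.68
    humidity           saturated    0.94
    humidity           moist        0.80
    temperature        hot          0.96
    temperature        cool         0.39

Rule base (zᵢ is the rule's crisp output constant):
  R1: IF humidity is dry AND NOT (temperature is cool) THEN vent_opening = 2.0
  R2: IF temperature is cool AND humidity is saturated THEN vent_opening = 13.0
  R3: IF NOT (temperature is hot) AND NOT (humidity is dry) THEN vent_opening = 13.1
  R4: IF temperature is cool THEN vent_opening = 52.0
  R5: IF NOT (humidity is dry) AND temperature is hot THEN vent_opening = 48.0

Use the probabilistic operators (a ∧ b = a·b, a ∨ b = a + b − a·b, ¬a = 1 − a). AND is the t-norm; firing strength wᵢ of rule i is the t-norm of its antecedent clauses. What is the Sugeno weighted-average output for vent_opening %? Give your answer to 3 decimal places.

R1 (z=2.0): dry=0.68, ¬cool=1−0.39=0.61; AND[a·b] → w = 0.4148
R2 (z=13.0): cool=0.39, saturated=0.94; AND[a·b] → w = 0.3666
R3 (z=13.1): ¬hot=1−0.96=0.04, ¬dry=1−0.68=0.32; AND[a·b] → w = 0.0128
R4 (z=52.0): cool=0.39 → w = 0.3900
R5 (z=48.0): ¬dry=1−0.68=0.32, hot=0.96; AND[a·b] → w = 0.3072
Weighted average = (0.4148·2.0 + 0.3666·13.0 + 0.0128·13.1 + 0.3900·52.0 + 0.3072·48.0) / (0.4148 + 0.3666 + 0.0128 + 0.3900 + 0.3072)
  = 40.7887 / 1.4914 = 27.349

27.349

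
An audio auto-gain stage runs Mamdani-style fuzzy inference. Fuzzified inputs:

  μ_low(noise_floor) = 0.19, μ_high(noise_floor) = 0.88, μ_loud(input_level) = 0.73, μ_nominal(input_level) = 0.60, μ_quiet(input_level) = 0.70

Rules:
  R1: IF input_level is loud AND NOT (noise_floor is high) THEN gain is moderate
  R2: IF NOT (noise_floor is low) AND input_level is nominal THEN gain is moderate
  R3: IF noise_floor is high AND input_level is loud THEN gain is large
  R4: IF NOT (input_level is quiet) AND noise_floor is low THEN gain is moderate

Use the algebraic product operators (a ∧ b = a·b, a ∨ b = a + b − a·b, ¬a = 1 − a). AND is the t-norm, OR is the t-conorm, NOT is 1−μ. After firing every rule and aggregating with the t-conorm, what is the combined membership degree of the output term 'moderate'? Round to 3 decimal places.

R1: loud=0.73, ¬high=1−0.88=0.12; AND[a·b] → w = 0.0876
R2: ¬low=1−0.19=0.81, nominal=0.60; AND[a·b] → w = 0.4860
R3: high=0.88, loud=0.73; AND[a·b] → w = 0.6424
R4: ¬quiet=1−0.70=0.30, low=0.19; AND[a·b] → w = 0.0570
Rules with consequent 'moderate': {R1, R2, R4} → strengths 0.0876, 0.4860, 0.0570
Aggregate via t-conorm [a + b − a·b]: 0.5578

0.558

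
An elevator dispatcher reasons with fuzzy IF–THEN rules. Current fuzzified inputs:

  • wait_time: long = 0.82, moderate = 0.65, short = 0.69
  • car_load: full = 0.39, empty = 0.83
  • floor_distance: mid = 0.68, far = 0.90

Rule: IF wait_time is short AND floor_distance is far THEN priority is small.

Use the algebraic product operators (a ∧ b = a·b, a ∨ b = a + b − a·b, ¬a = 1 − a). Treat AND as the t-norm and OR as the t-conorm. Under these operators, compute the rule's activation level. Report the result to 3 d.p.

firing strength: short=0.69, far=0.90; AND[a·b] → w = 0.6210

0.621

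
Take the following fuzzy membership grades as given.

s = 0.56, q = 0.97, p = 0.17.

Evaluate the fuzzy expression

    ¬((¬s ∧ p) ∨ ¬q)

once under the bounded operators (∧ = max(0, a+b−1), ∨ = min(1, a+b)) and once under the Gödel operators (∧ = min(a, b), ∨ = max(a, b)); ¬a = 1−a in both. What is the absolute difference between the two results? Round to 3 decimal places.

0.140

Under bounded:
  ¬s = 1 − 0.56 = 0.44
  ¬s ∧ p = max(0, a+b−1) on (0.44, 0.17) = 0.00
  ¬q = 1 − 0.97 = 0.03
  (¬s ∧ p) ∨ ¬q = min(1, a+b) on (0.00, 0.03) = 0.03
  ¬((¬s ∧ p) ∨ ¬q) = 1 − 0.03 = 0.97
  → value = 0.9700
Under Gödel:
  ¬s = 1 − 0.56 = 0.44
  ¬s ∧ p = min(a, b) on (0.44, 0.17) = 0.17
  ¬q = 1 − 0.97 = 0.03
  (¬s ∧ p) ∨ ¬q = max(a, b) on (0.17, 0.03) = 0.17
  ¬((¬s ∧ p) ∨ ¬q) = 1 − 0.17 = 0.83
  → value = 0.8300
|0.9700 − 0.8300| = 0.140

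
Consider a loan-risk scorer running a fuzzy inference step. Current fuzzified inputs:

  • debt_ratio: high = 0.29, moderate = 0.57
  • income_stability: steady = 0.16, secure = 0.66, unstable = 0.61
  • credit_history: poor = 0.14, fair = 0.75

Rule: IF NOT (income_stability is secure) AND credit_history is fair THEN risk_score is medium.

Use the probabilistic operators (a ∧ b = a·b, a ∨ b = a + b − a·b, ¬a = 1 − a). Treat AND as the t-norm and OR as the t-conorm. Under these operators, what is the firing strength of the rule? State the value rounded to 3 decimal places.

0.255

firing strength: ¬secure=1−0.66=0.34, fair=0.75; AND[a·b] → w = 0.2550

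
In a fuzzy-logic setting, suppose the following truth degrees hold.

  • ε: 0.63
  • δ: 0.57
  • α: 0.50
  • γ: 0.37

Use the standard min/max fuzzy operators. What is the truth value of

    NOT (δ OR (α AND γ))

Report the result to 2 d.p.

α AND γ = min(a, b) on (0.50, 0.37) = 0.37
δ OR (α AND γ) = max(a, b) on (0.57, 0.37) = 0.57
NOT (δ OR (α AND γ)) = 1 − 0.57 = 0.43

0.43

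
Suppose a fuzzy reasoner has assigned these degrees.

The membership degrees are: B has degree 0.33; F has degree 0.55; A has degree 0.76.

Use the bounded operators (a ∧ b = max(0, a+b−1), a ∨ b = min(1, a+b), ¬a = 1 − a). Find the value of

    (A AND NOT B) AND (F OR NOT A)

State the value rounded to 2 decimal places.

NOT B = 1 − 0.33 = 0.67
A AND NOT B = max(0, a+b−1) on (0.76, 0.67) = 0.43
NOT A = 1 − 0.76 = 0.24
F OR NOT A = min(1, a+b) on (0.55, 0.24) = 0.79
(A AND NOT B) AND (F OR NOT A) = max(0, a+b−1) on (0.43, 0.79) = 0.22

0.22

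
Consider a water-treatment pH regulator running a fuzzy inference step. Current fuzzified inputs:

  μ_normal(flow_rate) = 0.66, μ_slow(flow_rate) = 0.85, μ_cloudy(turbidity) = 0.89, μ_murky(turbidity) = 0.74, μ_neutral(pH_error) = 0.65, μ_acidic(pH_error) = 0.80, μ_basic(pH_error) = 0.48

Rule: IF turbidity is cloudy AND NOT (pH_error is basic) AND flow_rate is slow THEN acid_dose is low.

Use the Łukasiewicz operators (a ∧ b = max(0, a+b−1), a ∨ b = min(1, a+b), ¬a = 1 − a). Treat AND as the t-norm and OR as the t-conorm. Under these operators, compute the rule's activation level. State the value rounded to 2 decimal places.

firing strength: cloudy=0.89, ¬basic=1−0.48=0.52, slow=0.85; AND[max(0, a+b−1)] → w = 0.26

0.26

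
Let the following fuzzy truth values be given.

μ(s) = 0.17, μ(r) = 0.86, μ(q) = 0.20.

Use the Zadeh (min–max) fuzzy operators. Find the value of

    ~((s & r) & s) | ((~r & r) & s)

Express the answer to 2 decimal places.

s & r = min(a, b) on (0.17, 0.86) = 0.17
(s & r) & s = min(a, b) on (0.17, 0.17) = 0.17
~((s & r) & s) = 1 − 0.17 = 0.83
~r = 1 − 0.86 = 0.14
~r & r = min(a, b) on (0.14, 0.86) = 0.14
(~r & r) & s = min(a, b) on (0.14, 0.17) = 0.14
~((s & r) & s) | ((~r & r) & s) = max(a, b) on (0.83, 0.14) = 0.83

0.83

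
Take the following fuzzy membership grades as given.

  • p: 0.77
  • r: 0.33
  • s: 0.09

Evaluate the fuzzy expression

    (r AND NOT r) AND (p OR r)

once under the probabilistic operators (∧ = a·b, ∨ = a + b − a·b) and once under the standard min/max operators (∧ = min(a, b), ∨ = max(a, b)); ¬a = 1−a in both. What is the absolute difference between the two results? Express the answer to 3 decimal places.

0.143

Under probabilistic:
  NOT r = 1 − 0.3300 = 0.6700
  r AND NOT r = a·b on (0.3300, 0.6700) = 0.2211
  p OR r = a + b − a·b on (0.7700, 0.3300) = 0.8459
  (r AND NOT r) AND (p OR r) = a·b on (0.2211, 0.8459) = 0.1870
  → value = 0.1870
Under standard min/max:
  NOT r = 1 − 0.33 = 0.67
  r AND NOT r = min(a, b) on (0.33, 0.67) = 0.33
  p OR r = max(a, b) on (0.77, 0.33) = 0.77
  (r AND NOT r) AND (p OR r) = min(a, b) on (0.33, 0.77) = 0.33
  → value = 0.3300
|0.1870 − 0.3300| = 0.143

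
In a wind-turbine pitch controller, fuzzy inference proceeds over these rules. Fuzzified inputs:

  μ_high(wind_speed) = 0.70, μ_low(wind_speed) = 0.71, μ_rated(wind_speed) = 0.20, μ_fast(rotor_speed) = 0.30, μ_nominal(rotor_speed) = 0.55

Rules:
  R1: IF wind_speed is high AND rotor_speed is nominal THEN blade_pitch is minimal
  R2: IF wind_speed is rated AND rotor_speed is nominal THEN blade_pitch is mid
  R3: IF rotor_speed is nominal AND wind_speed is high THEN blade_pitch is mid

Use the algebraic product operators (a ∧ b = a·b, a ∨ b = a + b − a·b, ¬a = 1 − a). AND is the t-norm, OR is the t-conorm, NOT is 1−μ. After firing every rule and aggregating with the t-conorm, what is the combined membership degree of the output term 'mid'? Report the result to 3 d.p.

0.453

R1: high=0.70, nominal=0.55; AND[a·b] → w = 0.3850
R2: rated=0.20, nominal=0.55; AND[a·b] → w = 0.1100
R3: nominal=0.55, high=0.70; AND[a·b] → w = 0.3850
Rules with consequent 'mid': {R2, R3} → strengths 0.1100, 0.3850
Aggregate via t-conorm [a + b − a·b]: 0.4526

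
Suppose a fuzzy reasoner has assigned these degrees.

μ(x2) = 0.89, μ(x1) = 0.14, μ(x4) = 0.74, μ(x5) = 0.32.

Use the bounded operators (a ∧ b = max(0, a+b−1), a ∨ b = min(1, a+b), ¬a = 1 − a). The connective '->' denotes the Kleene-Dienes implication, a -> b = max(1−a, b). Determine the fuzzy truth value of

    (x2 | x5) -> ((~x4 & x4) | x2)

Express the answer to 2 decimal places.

0.89

x2 | x5 = min(1, a+b) on (0.89, 0.32) = 1.00
~x4 = 1 − 0.74 = 0.26
~x4 & x4 = max(0, a+b−1) on (0.26, 0.74) = 0.00
(~x4 & x4) | x2 = min(1, a+b) on (0.00, 0.89) = 0.89
(x2 | x5) -> ((~x4 & x4) | x2)  [Kleene-Dienes: max(1−a, b)] with a=1.00, b=0.89 → 0.89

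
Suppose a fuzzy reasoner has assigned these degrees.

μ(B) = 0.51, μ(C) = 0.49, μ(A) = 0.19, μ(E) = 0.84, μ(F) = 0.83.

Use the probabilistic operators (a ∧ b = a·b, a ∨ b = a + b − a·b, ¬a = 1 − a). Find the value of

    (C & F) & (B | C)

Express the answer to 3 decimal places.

C & F = a·b on (0.4900, 0.8300) = 0.4067
B | C = a + b − a·b on (0.5100, 0.4900) = 0.7501
(C & F) & (B | C) = a·b on (0.4067, 0.7501) = 0.3051

0.305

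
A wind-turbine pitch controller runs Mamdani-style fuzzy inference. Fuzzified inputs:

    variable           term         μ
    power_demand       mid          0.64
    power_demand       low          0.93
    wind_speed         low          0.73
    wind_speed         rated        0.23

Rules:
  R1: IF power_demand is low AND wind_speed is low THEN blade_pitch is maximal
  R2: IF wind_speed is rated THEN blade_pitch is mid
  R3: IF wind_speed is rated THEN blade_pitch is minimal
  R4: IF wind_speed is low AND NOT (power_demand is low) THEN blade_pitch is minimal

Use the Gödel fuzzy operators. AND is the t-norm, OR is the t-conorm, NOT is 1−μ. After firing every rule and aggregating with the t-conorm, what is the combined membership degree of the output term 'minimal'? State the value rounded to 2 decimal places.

R1: low=0.93, low=0.73; AND[min(a, b)] → w = 0.73
R2: rated=0.23 → w = 0.23
R3: rated=0.23 → w = 0.23
R4: low=0.73, ¬low=1−0.93=0.07; AND[min(a, b)] → w = 0.07
Rules with consequent 'minimal': {R3, R4} → strengths 0.23, 0.07
Aggregate via t-conorm [max(a, b)]: 0.23

0.23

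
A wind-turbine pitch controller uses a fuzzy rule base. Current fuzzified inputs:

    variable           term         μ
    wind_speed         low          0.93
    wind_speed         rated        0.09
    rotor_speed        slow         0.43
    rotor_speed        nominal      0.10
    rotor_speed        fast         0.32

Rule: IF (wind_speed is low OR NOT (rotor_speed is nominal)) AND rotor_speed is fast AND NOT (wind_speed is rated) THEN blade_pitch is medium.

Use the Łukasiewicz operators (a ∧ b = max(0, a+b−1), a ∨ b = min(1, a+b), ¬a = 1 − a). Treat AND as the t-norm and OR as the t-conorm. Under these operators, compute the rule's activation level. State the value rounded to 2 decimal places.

0.23

firing strength: (low=0.93 OR ¬nominal=1−0.10=0.90) = 1.00; AND[max(0, a+b−1)] with fast=0.32, ¬rated=1−0.09=0.91 → w = 0.23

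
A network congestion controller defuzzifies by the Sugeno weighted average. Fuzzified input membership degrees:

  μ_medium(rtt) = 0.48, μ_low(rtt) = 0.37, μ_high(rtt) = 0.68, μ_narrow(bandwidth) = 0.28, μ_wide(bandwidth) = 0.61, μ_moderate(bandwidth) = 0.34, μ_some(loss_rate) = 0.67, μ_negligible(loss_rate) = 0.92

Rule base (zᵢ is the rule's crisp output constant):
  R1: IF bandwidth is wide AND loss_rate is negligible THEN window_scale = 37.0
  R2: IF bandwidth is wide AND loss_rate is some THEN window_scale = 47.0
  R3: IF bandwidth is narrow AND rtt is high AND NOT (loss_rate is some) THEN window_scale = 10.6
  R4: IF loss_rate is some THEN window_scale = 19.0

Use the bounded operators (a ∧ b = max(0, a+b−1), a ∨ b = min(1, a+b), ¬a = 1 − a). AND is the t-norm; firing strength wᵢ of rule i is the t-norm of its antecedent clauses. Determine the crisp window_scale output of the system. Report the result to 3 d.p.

R1 (z=37.0): wide=0.61, negligible=0.92; AND[max(0, a+b−1)] → w = 0.53
R2 (z=47.0): wide=0.61, some=0.67; AND[max(0, a+b−1)] → w = 0.28
R3 (z=10.6): narrow=0.28, high=0.68, ¬some=1−0.67=0.33; AND[max(0, a+b−1)] → w = 0.00
R4 (z=19.0): some=0.67 → w = 0.67
Weighted average = (0.53·37.0 + 0.28·47.0 + 0.00·10.6 + 0.67·19.0) / (0.53 + 0.28 + 0.00 + 0.67)
  = 45.5000 / 1.4800 = 30.743

30.743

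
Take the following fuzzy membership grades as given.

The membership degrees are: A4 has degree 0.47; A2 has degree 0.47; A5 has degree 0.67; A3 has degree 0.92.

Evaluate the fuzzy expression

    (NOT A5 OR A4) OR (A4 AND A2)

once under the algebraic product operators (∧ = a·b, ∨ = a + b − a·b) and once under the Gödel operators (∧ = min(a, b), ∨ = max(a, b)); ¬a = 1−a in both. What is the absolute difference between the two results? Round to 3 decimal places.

Under algebraic product:
  NOT A5 = 1 − 0.6700 = 0.3300
  NOT A5 OR A4 = a + b − a·b on (0.3300, 0.4700) = 0.6449
  A4 AND A2 = a·b on (0.4700, 0.4700) = 0.2209
  (NOT A5 OR A4) OR (A4 AND A2) = a + b − a·b on (0.6449, 0.2209) = 0.7233
  → value = 0.7233
Under Gödel:
  NOT A5 = 1 − 0.67 = 0.33
  NOT A5 OR A4 = max(a, b) on (0.33, 0.47) = 0.47
  A4 AND A2 = min(a, b) on (0.47, 0.47) = 0.47
  (NOT A5 OR A4) OR (A4 AND A2) = max(a, b) on (0.47, 0.47) = 0.47
  → value = 0.4700
|0.7233 − 0.4700| = 0.253

0.253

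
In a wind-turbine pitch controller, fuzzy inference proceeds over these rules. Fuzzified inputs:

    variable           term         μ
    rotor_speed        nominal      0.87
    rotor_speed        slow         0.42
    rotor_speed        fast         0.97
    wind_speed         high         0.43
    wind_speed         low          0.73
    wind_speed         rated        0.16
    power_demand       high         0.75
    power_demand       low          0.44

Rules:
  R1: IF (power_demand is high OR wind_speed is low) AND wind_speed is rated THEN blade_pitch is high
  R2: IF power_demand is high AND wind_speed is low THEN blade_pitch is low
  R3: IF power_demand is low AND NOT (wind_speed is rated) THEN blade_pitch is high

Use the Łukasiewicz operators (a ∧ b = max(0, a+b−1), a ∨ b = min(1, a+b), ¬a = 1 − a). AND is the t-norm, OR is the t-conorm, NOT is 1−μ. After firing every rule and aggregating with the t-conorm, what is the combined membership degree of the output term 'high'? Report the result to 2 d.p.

R1: (high=0.75 OR low=0.73) = 1.00; AND[max(0, a+b−1)] with rated=0.16 → w = 0.16
R2: high=0.75, low=0.73; AND[max(0, a+b−1)] → w = 0.48
R3: low=0.44, ¬rated=1−0.16=0.84; AND[max(0, a+b−1)] → w = 0.28
Rules with consequent 'high': {R1, R3} → strengths 0.16, 0.28
Aggregate via t-conorm [min(1, a+b)]: 0.44

0.44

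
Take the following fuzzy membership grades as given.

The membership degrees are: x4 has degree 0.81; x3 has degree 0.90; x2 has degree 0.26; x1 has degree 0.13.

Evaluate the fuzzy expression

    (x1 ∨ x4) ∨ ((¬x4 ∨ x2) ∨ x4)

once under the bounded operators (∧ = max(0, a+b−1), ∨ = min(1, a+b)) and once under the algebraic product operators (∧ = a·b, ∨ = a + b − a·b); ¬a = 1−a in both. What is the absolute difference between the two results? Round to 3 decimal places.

0.019

Under bounded:
  x1 ∨ x4 = min(1, a+b) on (0.13, 0.81) = 0.94
  ¬x4 = 1 − 0.81 = 0.19
  ¬x4 ∨ x2 = min(1, a+b) on (0.19, 0.26) = 0.45
  (¬x4 ∨ x2) ∨ x4 = min(1, a+b) on (0.45, 0.81) = 1.00
  (x1 ∨ x4) ∨ ((¬x4 ∨ x2) ∨ x4) = min(1, a+b) on (0.94, 1.00) = 1.00
  → value = 1.0000
Under algebraic product:
  x1 ∨ x4 = a + b − a·b on (0.1300, 0.8100) = 0.8347
  ¬x4 = 1 − 0.8100 = 0.1900
  ¬x4 ∨ x2 = a + b − a·b on (0.1900, 0.2600) = 0.4006
  (¬x4 ∨ x2) ∨ x4 = a + b − a·b on (0.4006, 0.8100) = 0.8861
  (x1 ∨ x4) ∨ ((¬x4 ∨ x2) ∨ x4) = a + b − a·b on (0.8347, 0.8861) = 0.9812
  → value = 0.9812
|1.0000 − 0.9812| = 0.019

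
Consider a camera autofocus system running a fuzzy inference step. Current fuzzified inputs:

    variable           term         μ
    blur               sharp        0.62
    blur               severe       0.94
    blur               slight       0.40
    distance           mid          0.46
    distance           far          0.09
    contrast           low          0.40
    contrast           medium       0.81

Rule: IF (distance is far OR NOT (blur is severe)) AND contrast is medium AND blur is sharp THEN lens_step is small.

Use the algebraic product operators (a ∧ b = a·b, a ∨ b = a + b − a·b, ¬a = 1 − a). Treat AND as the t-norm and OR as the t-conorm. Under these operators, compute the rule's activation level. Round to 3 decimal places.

0.073

firing strength: (far=0.09 OR ¬severe=1−0.94=0.06) = 0.1446; AND[a·b] with medium=0.81, sharp=0.62 → w = 0.0726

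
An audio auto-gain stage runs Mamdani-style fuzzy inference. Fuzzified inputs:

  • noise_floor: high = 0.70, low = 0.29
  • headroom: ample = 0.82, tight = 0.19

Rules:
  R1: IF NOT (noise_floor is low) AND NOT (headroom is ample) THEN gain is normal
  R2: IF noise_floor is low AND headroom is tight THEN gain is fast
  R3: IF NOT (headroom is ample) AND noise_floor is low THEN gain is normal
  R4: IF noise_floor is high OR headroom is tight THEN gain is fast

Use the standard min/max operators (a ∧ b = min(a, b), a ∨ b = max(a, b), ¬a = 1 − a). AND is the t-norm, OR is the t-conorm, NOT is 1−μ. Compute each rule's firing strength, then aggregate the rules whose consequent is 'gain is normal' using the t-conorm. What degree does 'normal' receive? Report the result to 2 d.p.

0.18

R1: ¬low=1−0.29=0.71, ¬ample=1−0.82=0.18; AND[min(a, b)] → w = 0.18
R2: low=0.29, tight=0.19; AND[min(a, b)] → w = 0.19
R3: ¬ample=1−0.82=0.18, low=0.29; AND[min(a, b)] → w = 0.18
R4: high=0.70, tight=0.19; OR[max(a, b)] → w = 0.70
Rules with consequent 'normal': {R1, R3} → strengths 0.18, 0.18
Aggregate via t-conorm [max(a, b)]: 0.18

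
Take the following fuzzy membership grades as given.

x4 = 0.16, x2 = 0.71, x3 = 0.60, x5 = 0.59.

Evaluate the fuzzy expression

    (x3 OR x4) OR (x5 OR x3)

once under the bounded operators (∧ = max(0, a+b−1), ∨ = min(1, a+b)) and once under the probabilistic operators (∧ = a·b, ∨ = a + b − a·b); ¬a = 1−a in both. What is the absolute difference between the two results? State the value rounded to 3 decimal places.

Under bounded:
  x3 OR x4 = min(1, a+b) on (0.60, 0.16) = 0.76
  x5 OR x3 = min(1, a+b) on (0.59, 0.60) = 1.00
  (x3 OR x4) OR (x5 OR x3) = min(1, a+b) on (0.76, 1.00) = 1.00
  → value = 1.0000
Under probabilistic:
  x3 OR x4 = a + b − a·b on (0.6000, 0.1600) = 0.6640
  x5 OR x3 = a + b − a·b on (0.5900, 0.6000) = 0.8360
  (x3 OR x4) OR (x5 OR x3) = a + b − a·b on (0.6640, 0.8360) = 0.9449
  → value = 0.9449
|1.0000 − 0.9449| = 0.055

0.055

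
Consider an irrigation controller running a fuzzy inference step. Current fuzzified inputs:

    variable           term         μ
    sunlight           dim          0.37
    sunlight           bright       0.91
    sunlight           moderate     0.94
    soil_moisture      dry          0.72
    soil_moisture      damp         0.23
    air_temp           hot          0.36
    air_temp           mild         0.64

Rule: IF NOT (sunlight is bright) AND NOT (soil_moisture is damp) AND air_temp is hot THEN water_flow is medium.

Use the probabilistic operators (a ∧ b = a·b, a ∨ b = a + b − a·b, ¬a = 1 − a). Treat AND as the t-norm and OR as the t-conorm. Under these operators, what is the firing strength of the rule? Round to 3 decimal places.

firing strength: ¬bright=1−0.91=0.09, ¬damp=1−0.23=0.77, hot=0.36; AND[a·b] → w = 0.0249

0.025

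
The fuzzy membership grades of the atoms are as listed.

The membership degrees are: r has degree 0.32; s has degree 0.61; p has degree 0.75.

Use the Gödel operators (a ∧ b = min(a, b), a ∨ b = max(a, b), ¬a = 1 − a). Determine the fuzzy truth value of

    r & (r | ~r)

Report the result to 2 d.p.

0.32

~r = 1 − 0.32 = 0.68
r | ~r = max(a, b) on (0.32, 0.68) = 0.68
r & (r | ~r) = min(a, b) on (0.32, 0.68) = 0.32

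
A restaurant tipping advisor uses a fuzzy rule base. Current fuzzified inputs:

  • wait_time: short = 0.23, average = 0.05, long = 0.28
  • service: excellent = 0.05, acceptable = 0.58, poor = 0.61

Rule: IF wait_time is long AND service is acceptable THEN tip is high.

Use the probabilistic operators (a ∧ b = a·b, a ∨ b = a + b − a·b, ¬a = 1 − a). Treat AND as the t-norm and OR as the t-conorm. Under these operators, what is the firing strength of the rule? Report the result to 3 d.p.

0.162

firing strength: long=0.28, acceptable=0.58; AND[a·b] → w = 0.1624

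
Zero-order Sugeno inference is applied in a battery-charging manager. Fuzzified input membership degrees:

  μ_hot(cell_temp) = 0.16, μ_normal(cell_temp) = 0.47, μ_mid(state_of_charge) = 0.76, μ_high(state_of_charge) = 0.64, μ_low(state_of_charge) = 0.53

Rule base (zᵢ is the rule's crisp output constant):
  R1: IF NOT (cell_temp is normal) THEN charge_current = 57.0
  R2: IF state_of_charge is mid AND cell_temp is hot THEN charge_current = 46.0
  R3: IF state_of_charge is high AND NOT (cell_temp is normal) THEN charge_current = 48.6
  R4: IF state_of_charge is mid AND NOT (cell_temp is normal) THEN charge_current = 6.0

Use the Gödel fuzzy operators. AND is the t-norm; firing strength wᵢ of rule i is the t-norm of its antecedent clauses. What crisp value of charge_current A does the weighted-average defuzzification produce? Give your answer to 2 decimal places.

R1 (z=57.0): ¬normal=1−0.47=0.53 → w = 0.53
R2 (z=46.0): mid=0.76, hot=0.16; AND[min(a, b)] → w = 0.16
R3 (z=48.6): high=0.64, ¬normal=1−0.47=0.53; AND[min(a, b)] → w = 0.53
R4 (z=6.0): mid=0.76, ¬normal=1−0.47=0.53; AND[min(a, b)] → w = 0.53
Weighted average = (0.53·57.0 + 0.16·46.0 + 0.53·48.6 + 0.53·6.0) / (0.53 + 0.16 + 0.53 + 0.53)
  = 66.5080 / 1.7500 = 38.00

38.00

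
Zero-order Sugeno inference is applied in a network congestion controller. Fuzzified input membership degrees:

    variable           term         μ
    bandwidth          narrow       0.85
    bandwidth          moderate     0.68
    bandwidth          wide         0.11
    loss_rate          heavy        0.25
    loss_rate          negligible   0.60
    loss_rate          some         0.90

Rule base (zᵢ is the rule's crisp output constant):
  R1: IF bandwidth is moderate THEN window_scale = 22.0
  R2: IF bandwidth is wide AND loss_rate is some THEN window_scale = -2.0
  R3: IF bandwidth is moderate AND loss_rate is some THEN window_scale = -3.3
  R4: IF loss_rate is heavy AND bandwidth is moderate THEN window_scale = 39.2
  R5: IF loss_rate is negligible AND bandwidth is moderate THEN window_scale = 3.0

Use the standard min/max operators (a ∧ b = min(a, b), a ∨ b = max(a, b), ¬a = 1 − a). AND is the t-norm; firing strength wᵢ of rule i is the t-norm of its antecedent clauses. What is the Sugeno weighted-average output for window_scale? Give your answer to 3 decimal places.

10.386

R1 (z=22.0): moderate=0.68 → w = 0.68
R2 (z=-2.0): wide=0.11, some=0.90; AND[min(a, b)] → w = 0.11
R3 (z=-3.3): moderate=0.68, some=0.90; AND[min(a, b)] → w = 0.68
R4 (z=39.2): heavy=0.25, moderate=0.68; AND[min(a, b)] → w = 0.25
R5 (z=3.0): negligible=0.60, moderate=0.68; AND[min(a, b)] → w = 0.60
Weighted average = (0.68·22.0 + 0.11·-2.0 + 0.68·-3.3 + 0.25·39.2 + 0.60·3.0) / (0.68 + 0.11 + 0.68 + 0.25 + 0.60)
  = 24.0960 / 2.3200 = 10.386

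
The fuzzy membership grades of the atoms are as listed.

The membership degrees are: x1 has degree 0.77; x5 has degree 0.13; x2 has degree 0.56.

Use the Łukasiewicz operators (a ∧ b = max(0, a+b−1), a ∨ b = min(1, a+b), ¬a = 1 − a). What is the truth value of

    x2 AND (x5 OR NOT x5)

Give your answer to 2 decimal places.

0.56

NOT x5 = 1 − 0.13 = 0.87
x5 OR NOT x5 = min(1, a+b) on (0.13, 0.87) = 1.00
x2 AND (x5 OR NOT x5) = max(0, a+b−1) on (0.56, 1.00) = 0.56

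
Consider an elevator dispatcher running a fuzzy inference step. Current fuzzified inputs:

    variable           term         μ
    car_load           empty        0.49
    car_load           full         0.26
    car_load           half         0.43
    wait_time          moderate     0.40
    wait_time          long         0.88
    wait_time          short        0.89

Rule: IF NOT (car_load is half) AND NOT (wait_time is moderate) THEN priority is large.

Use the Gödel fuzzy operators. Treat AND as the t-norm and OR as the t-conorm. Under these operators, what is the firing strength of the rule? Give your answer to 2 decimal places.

firing strength: ¬half=1−0.43=0.57, ¬moderate=1−0.40=0.60; AND[min(a, b)] → w = 0.57

0.57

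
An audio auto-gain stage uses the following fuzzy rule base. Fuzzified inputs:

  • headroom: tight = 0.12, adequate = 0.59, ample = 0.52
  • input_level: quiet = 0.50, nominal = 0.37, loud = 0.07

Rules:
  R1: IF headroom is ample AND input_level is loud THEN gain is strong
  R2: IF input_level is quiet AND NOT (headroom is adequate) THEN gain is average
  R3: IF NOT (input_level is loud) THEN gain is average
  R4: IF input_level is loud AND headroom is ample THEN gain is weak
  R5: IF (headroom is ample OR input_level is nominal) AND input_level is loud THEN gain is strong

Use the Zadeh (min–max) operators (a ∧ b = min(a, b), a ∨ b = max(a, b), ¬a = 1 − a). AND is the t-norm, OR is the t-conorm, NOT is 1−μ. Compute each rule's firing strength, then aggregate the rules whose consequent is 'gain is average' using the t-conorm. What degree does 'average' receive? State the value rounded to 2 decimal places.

0.93

R1: ample=0.52, loud=0.07; AND[min(a, b)] → w = 0.07
R2: quiet=0.50, ¬adequate=1−0.59=0.41; AND[min(a, b)] → w = 0.41
R3: ¬loud=1−0.07=0.93 → w = 0.93
R4: loud=0.07, ample=0.52; AND[min(a, b)] → w = 0.07
R5: (ample=0.52 OR nominal=0.37) = 0.52; AND[min(a, b)] with loud=0.07 → w = 0.07
Rules with consequent 'average': {R2, R3} → strengths 0.41, 0.93
Aggregate via t-conorm [max(a, b)]: 0.93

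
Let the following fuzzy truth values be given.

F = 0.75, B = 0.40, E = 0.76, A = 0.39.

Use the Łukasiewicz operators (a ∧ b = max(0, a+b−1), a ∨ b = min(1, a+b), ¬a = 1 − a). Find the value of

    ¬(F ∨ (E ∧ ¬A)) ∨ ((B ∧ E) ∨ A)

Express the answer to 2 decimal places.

¬A = 1 − 0.39 = 0.61
E ∧ ¬A = max(0, a+b−1) on (0.76, 0.61) = 0.37
F ∨ (E ∧ ¬A) = min(1, a+b) on (0.75, 0.37) = 1.00
¬(F ∨ (E ∧ ¬A)) = 1 − 1.00 = 0.00
B ∧ E = max(0, a+b−1) on (0.40, 0.76) = 0.16
(B ∧ E) ∨ A = min(1, a+b) on (0.16, 0.39) = 0.55
¬(F ∨ (E ∧ ¬A)) ∨ ((B ∧ E) ∨ A) = min(1, a+b) on (0.00, 0.55) = 0.55

0.55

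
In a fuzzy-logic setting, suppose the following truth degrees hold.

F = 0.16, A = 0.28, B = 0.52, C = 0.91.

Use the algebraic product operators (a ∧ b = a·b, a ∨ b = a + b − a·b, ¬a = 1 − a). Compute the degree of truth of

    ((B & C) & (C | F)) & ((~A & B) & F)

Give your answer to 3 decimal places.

0.026

B & C = a·b on (0.5200, 0.9100) = 0.4732
C | F = a + b − a·b on (0.9100, 0.1600) = 0.9244
(B & C) & (C | F) = a·b on (0.4732, 0.9244) = 0.4374
~A = 1 − 0.2800 = 0.7200
~A & B = a·b on (0.7200, 0.5200) = 0.3744
(~A & B) & F = a·b on (0.3744, 0.1600) = 0.0599
((B & C) & (C | F)) & ((~A & B) & F) = a·b on (0.4374, 0.0599) = 0.0262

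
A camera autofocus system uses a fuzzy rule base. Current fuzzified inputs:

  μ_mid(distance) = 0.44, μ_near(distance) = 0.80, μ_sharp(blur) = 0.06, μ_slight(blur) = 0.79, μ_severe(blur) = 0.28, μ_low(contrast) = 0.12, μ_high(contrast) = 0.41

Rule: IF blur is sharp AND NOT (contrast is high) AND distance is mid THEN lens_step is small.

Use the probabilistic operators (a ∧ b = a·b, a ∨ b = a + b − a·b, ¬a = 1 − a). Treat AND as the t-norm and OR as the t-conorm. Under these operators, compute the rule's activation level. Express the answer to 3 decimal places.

0.016

firing strength: sharp=0.06, ¬high=1−0.41=0.59, mid=0.44; AND[a·b] → w = 0.0156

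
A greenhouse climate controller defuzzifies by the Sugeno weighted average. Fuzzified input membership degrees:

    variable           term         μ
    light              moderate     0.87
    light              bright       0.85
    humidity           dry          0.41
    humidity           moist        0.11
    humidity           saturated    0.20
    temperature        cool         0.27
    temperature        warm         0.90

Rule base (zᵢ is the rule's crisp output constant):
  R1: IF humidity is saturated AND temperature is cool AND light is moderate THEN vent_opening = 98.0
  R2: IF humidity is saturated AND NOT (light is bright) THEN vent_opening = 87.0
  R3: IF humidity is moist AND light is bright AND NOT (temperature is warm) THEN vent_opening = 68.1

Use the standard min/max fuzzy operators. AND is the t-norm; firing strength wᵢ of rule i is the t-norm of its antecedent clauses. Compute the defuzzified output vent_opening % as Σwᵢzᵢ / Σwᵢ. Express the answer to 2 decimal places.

R1 (z=98.0): saturated=0.20, cool=0.27, moderate=0.87; AND[min(a, b)] → w = 0.20
R2 (z=87.0): saturated=0.20, ¬bright=1−0.85=0.15; AND[min(a, b)] → w = 0.15
R3 (z=68.1): moist=0.11, bright=0.85, ¬warm=1−0.90=0.10; AND[min(a, b)] → w = 0.10
Weighted average = (0.20·98.0 + 0.15·87.0 + 0.10·68.1) / (0.20 + 0.15 + 0.10)
  = 39.4600 / 0.4500 = 87.69

87.69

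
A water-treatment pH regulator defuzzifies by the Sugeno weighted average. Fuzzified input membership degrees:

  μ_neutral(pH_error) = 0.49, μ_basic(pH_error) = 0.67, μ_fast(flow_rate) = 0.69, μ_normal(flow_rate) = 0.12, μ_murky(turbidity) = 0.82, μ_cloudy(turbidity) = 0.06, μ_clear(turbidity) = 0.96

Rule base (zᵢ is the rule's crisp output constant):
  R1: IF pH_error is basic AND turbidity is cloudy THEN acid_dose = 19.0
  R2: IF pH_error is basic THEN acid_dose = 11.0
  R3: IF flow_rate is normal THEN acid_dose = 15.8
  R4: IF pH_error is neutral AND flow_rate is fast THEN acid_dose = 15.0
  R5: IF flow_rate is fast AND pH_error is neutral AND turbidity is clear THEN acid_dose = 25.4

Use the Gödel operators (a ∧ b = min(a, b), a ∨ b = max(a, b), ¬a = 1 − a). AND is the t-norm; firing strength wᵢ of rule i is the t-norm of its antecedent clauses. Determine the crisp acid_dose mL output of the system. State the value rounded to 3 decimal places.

16.504

R1 (z=19.0): basic=0.67, cloudy=0.06; AND[min(a, b)] → w = 0.06
R2 (z=11.0): basic=0.67 → w = 0.67
R3 (z=15.8): normal=0.12 → w = 0.12
R4 (z=15.0): neutral=0.49, fast=0.69; AND[min(a, b)] → w = 0.49
R5 (z=25.4): fast=0.69, neutral=0.49, clear=0.96; AND[min(a, b)] → w = 0.49
Weighted average = (0.06·19.0 + 0.67·11.0 + 0.12·15.8 + 0.49·15.0 + 0.49·25.4) / (0.06 + 0.67 + 0.12 + 0.49 + 0.49)
  = 30.2020 / 1.8300 = 16.504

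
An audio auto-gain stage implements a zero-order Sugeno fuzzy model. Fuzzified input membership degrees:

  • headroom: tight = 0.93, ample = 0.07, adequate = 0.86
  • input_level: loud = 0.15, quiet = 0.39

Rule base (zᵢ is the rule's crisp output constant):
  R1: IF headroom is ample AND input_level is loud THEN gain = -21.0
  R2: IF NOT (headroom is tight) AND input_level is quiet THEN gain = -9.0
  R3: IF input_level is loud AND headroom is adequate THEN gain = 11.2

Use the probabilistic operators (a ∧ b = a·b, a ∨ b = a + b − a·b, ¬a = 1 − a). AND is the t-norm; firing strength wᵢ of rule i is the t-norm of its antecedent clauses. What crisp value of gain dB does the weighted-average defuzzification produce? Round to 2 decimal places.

5.87

R1 (z=-21.0): ample=0.07, loud=0.15; AND[a·b] → w = 0.0105
R2 (z=-9.0): ¬tight=1−0.93=0.07, quiet=0.39; AND[a·b] → w = 0.0273
R3 (z=11.2): loud=0.15, adequate=0.86; AND[a·b] → w = 0.1290
Weighted average = (0.0105·-21.0 + 0.0273·-9.0 + 0.1290·11.2) / (0.0105 + 0.0273 + 0.1290)
  = 0.9786 / 0.1668 = 5.87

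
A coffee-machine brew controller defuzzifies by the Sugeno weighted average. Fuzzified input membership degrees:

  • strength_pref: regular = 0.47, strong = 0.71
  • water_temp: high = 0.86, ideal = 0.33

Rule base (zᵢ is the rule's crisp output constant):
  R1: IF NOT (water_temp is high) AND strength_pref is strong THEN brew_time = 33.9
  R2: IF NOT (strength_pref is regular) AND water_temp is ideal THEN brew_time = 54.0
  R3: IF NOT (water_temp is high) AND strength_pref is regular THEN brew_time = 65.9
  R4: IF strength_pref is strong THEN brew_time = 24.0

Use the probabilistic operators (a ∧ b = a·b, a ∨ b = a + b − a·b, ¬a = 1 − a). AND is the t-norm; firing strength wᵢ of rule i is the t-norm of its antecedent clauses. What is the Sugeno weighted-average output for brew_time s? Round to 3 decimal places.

R1 (z=33.9): ¬high=1−0.86=0.14, strong=0.71; AND[a·b] → w = 0.0994
R2 (z=54.0): ¬regular=1−0.47=0.53, ideal=0.33; AND[a·b] → w = 0.1749
R3 (z=65.9): ¬high=1−0.86=0.14, regular=0.47; AND[a·b] → w = 0.0658
R4 (z=24.0): strong=0.71 → w = 0.7100
Weighted average = (0.0994·33.9 + 0.1749·54.0 + 0.0658·65.9 + 0.7100·24.0) / (0.0994 + 0.1749 + 0.0658 + 0.7100)
  = 34.1905 / 1.0501 = 32.559

32.559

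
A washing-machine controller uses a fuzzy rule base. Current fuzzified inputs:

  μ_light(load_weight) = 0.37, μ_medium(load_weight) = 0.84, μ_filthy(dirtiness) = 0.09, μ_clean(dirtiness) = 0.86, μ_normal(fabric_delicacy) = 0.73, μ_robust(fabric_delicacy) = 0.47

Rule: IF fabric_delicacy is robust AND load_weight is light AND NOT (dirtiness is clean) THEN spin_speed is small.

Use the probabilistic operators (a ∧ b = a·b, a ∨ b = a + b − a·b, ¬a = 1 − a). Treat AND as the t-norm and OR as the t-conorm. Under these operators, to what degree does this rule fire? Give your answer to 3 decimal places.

0.024

firing strength: robust=0.47, light=0.37, ¬clean=1−0.86=0.14; AND[a·b] → w = 0.0243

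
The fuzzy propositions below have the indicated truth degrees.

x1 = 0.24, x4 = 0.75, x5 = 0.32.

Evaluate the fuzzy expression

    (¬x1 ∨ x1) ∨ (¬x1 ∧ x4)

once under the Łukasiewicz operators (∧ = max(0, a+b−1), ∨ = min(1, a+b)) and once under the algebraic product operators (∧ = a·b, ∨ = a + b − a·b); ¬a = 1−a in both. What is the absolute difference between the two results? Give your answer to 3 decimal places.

0.078

Under Łukasiewicz:
  ¬x1 = 1 − 0.24 = 0.76
  ¬x1 ∨ x1 = min(1, a+b) on (0.76, 0.24) = 1.00
  ¬x1 = 1 − 0.24 = 0.76
  ¬x1 ∧ x4 = max(0, a+b−1) on (0.76, 0.75) = 0.51
  (¬x1 ∨ x1) ∨ (¬x1 ∧ x4) = min(1, a+b) on (1.00, 0.51) = 1.00
  → value = 1.0000
Under algebraic product:
  ¬x1 = 1 − 0.2400 = 0.7600
  ¬x1 ∨ x1 = a + b − a·b on (0.7600, 0.2400) = 0.8176
  ¬x1 = 1 − 0.2400 = 0.7600
  ¬x1 ∧ x4 = a·b on (0.7600, 0.7500) = 0.5700
  (¬x1 ∨ x1) ∨ (¬x1 ∧ x4) = a + b − a·b on (0.8176, 0.5700) = 0.9216
  → value = 0.9216
|1.0000 − 0.9216| = 0.078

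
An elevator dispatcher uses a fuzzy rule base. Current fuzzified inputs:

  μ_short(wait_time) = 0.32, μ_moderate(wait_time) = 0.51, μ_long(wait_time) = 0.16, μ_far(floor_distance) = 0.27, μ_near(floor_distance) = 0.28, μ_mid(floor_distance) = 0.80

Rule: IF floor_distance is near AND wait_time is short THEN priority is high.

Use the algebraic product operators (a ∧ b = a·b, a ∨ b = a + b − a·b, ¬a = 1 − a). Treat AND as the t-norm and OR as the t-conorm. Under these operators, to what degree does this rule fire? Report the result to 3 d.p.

firing strength: near=0.28, short=0.32; AND[a·b] → w = 0.0896

0.090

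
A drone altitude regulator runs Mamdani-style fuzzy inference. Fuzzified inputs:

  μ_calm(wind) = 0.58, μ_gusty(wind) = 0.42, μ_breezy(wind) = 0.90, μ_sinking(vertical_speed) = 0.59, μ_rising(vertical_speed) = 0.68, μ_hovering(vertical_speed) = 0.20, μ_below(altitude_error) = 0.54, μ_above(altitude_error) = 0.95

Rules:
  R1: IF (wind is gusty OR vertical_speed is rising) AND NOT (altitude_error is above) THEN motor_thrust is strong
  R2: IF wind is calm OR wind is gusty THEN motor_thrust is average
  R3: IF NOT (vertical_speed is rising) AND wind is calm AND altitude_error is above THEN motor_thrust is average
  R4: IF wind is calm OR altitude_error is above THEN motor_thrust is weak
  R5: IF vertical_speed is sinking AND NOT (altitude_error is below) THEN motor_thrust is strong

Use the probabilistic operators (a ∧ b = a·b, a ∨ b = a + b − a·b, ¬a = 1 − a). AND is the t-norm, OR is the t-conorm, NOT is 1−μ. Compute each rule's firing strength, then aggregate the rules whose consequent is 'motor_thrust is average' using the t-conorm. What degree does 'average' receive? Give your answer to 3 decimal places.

0.799

R1: (gusty=0.42 OR rising=0.68) = 0.8144; AND[a·b] with ¬above=1−0.95=0.05 → w = 0.0407
R2: calm=0.58, gusty=0.42; OR[a + b − a·b] → w = 0.7564
R3: ¬rising=1−0.68=0.32, calm=0.58, above=0.95; AND[a·b] → w = 0.1763
R4: calm=0.58, above=0.95; OR[a + b − a·b] → w = 0.9790
R5: sinking=0.59, ¬below=1−0.54=0.46; AND[a·b] → w = 0.2714
Rules with consequent 'average': {R2, R3} → strengths 0.7564, 0.1763
Aggregate via t-conorm [a + b − a·b]: 0.7994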